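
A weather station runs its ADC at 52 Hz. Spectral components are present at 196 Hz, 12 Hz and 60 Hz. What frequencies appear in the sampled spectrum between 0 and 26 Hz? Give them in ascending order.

fs/2 = 26 Hz.
196 Hz mod fs = 40 Hz.
40 Hz > fs/2 = 26 Hz, folds to fs − 40 Hz = 12 Hz.
12 Hz ≤ fs/2 = 26 Hz, passes unchanged.
60 Hz mod fs = 8 Hz.
8 Hz ≤ fs/2 = 26 Hz, appears at 8 Hz.
Distinct values: {8 Hz, 12 Hz}.

8 Hz, 12 Hz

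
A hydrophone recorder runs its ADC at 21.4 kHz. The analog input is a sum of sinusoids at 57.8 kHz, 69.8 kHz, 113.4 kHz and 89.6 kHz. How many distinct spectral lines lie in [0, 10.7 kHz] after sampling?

fs/2 = 10.7 kHz.
57.8 kHz mod fs = 15 kHz.
15 kHz > fs/2 = 10.7 kHz, folds to fs − 15 kHz = 6.4 kHz.
69.8 kHz mod fs = 5.6 kHz.
5.6 kHz ≤ fs/2 = 10.7 kHz, appears at 5.6 kHz.
113.4 kHz mod fs = 6.4 kHz.
6.4 kHz ≤ fs/2 = 10.7 kHz, appears at 6.4 kHz.
89.6 kHz mod fs = 4 kHz.
4 kHz ≤ fs/2 = 10.7 kHz, appears at 4 kHz.
Distinct values: {4 kHz, 5.6 kHz, 6.4 kHz} → 3.

3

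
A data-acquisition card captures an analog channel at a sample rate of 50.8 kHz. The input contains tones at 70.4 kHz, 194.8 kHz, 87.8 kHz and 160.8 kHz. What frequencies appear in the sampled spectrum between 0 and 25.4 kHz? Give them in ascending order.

fs/2 = 25.4 kHz.
70.4 kHz mod fs = 19.6 kHz.
19.6 kHz ≤ fs/2 = 25.4 kHz, appears at 19.6 kHz.
194.8 kHz mod fs = 42.4 kHz.
42.4 kHz > fs/2 = 25.4 kHz, folds to fs − 42.4 kHz = 8.4 kHz.
87.8 kHz mod fs = 37 kHz.
37 kHz > fs/2 = 25.4 kHz, folds to fs − 37 kHz = 13.8 kHz.
160.8 kHz mod fs = 8.4 kHz.
8.4 kHz ≤ fs/2 = 25.4 kHz, appears at 8.4 kHz.
Distinct values: {8.4 kHz, 13.8 kHz, 19.6 kHz}.

8.4 kHz, 13.8 kHz, 19.6 kHz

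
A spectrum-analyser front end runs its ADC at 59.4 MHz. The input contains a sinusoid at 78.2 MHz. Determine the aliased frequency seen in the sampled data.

78.2 MHz mod fs = 18.8 MHz.
18.8 MHz ≤ fs/2 = 29.7 MHz, appears at 18.8 MHz.

18.8 MHz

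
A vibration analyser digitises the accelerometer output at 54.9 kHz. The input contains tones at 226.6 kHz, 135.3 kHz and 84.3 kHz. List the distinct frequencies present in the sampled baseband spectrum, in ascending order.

fs/2 = 27.45 kHz.
226.6 kHz mod fs = 7 kHz.
7 kHz ≤ fs/2 = 27.45 kHz, appears at 7 kHz.
135.3 kHz mod fs = 25.5 kHz.
25.5 kHz ≤ fs/2 = 27.45 kHz, appears at 25.5 kHz.
84.3 kHz mod fs = 29.4 kHz.
29.4 kHz > fs/2 = 27.45 kHz, folds to fs − 29.4 kHz = 25.5 kHz.
Distinct values: {7 kHz, 25.5 kHz}.

7 kHz, 25.5 kHz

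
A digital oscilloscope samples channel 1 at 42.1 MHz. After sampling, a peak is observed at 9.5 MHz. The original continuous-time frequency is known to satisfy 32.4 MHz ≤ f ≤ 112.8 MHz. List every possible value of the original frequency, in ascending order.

Frequencies that alias to 9.5 MHz are k·fs ± 9.5 MHz for integer k ≥ 0.
k=0: 9.5 MHz.
k=1: 32.6 MHz, 51.6 MHz.
k=2: 74.7 MHz, 93.7 MHz.
k=3: 116.8 MHz, 135.8 MHz.
Within [32.4 MHz, 112.8 MHz]: 32.6 MHz, 51.6 MHz, 74.7 MHz, 93.7 MHz.

32.6 MHz, 51.6 MHz, 74.7 MHz, 93.7 MHz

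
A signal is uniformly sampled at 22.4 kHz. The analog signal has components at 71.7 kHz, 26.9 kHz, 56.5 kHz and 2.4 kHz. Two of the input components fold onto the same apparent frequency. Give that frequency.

4.5 kHz

fs/2 = 11.2 kHz.
71.7 kHz mod fs = 4.5 kHz.
4.5 kHz ≤ fs/2 = 11.2 kHz, appears at 4.5 kHz.
26.9 kHz mod fs = 4.5 kHz.
4.5 kHz ≤ fs/2 = 11.2 kHz, appears at 4.5 kHz.
56.5 kHz mod fs = 11.7 kHz.
11.7 kHz > fs/2 = 11.2 kHz, folds to fs − 11.7 kHz = 10.7 kHz.
2.4 kHz ≤ fs/2 = 11.2 kHz, passes unchanged.
26.9 kHz and 71.7 kHz both map to 4.5 kHz.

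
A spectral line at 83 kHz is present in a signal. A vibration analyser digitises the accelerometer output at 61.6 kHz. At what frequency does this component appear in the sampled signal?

21.4 kHz

83 kHz mod fs = 21.4 kHz.
21.4 kHz ≤ fs/2 = 30.8 kHz, appears at 21.4 kHz.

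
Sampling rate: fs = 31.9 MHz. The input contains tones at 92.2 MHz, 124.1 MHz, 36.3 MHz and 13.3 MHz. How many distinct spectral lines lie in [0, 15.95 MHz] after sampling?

3

fs/2 = 15.95 MHz.
92.2 MHz mod fs = 28.4 MHz.
28.4 MHz > fs/2 = 15.95 MHz, folds to fs − 28.4 MHz = 3.5 MHz.
124.1 MHz mod fs = 28.4 MHz.
28.4 MHz > fs/2 = 15.95 MHz, folds to fs − 28.4 MHz = 3.5 MHz.
36.3 MHz mod fs = 4.4 MHz.
4.4 MHz ≤ fs/2 = 15.95 MHz, appears at 4.4 MHz.
13.3 MHz ≤ fs/2 = 15.95 MHz, passes unchanged.
Distinct values: {3.5 MHz, 4.4 MHz, 13.3 MHz} → 3.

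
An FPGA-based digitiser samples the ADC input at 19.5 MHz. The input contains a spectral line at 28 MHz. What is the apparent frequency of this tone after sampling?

28 MHz mod fs = 8.5 MHz.
8.5 MHz ≤ fs/2 = 9.75 MHz, appears at 8.5 MHz.

8.5 MHz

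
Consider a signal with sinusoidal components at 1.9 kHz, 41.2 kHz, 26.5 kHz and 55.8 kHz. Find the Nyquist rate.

111.6 kHz

Highest-frequency component: 55.8 kHz.
Nyquist rate = 2 × 55.8 kHz = 111.6 kHz.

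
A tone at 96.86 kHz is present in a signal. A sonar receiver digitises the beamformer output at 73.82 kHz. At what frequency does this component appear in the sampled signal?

96.86 kHz mod fs = 23.04 kHz.
23.04 kHz ≤ fs/2 = 36.91 kHz, appears at 23.04 kHz.

23.04 kHz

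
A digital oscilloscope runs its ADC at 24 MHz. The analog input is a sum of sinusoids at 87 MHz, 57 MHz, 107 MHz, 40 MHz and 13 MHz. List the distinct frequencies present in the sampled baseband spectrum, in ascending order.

fs/2 = 12 MHz.
87 MHz mod fs = 15 MHz.
15 MHz > fs/2 = 12 MHz, folds to fs − 15 MHz = 9 MHz.
57 MHz mod fs = 9 MHz.
9 MHz ≤ fs/2 = 12 MHz, appears at 9 MHz.
107 MHz mod fs = 11 MHz.
11 MHz ≤ fs/2 = 12 MHz, appears at 11 MHz.
40 MHz mod fs = 16 MHz.
16 MHz > fs/2 = 12 MHz, folds to fs − 16 MHz = 8 MHz.
13 MHz > fs/2 = 12 MHz, folds to fs − 13 MHz = 11 MHz.
Distinct values: {8 MHz, 9 MHz, 11 MHz}.

8 MHz, 9 MHz, 11 MHz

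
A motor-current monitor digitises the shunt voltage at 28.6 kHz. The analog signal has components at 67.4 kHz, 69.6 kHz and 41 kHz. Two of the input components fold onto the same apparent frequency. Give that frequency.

fs/2 = 14.3 kHz.
67.4 kHz mod fs = 10.2 kHz.
10.2 kHz ≤ fs/2 = 14.3 kHz, appears at 10.2 kHz.
69.6 kHz mod fs = 12.4 kHz.
12.4 kHz ≤ fs/2 = 14.3 kHz, appears at 12.4 kHz.
41 kHz mod fs = 12.4 kHz.
12.4 kHz ≤ fs/2 = 14.3 kHz, appears at 12.4 kHz.
41 kHz and 69.6 kHz both map to 12.4 kHz.

12.4 kHz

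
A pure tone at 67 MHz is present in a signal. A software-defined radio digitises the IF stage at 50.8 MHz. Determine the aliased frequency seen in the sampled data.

16.2 MHz

67 MHz mod fs = 16.2 MHz.
16.2 MHz ≤ fs/2 = 25.4 MHz, appears at 16.2 MHz.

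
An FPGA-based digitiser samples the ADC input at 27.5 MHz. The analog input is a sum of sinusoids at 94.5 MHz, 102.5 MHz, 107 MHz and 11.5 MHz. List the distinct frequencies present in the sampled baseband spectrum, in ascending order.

fs/2 = 13.75 MHz.
94.5 MHz mod fs = 12 MHz.
12 MHz ≤ fs/2 = 13.75 MHz, appears at 12 MHz.
102.5 MHz mod fs = 20 MHz.
20 MHz > fs/2 = 13.75 MHz, folds to fs − 20 MHz = 7.5 MHz.
107 MHz mod fs = 24.5 MHz.
24.5 MHz > fs/2 = 13.75 MHz, folds to fs − 24.5 MHz = 3 MHz.
11.5 MHz ≤ fs/2 = 13.75 MHz, passes unchanged.
Distinct values: {3 MHz, 7.5 MHz, 11.5 MHz, 12 MHz}.

3 MHz, 7.5 MHz, 11.5 MHz, 12 MHz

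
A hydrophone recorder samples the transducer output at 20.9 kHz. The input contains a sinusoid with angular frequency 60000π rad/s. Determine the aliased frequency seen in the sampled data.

9.1 kHz

ω = 60000π rad/s → f = ω/(2π) = 30000 Hz = 30 kHz.
30 kHz mod fs = 9.1 kHz.
9.1 kHz ≤ fs/2 = 10.45 kHz, appears at 9.1 kHz.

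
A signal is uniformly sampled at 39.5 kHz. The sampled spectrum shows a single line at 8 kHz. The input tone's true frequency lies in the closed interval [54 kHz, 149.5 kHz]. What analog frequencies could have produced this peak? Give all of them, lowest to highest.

71 kHz, 87 kHz, 110.5 kHz, 126.5 kHz

Frequencies that alias to 8 kHz are k·fs ± 8 kHz for integer k ≥ 0.
k=0: 8 kHz.
k=1: 31.5 kHz, 47.5 kHz.
k=2: 71 kHz, 87 kHz.
k=3: 110.5 kHz, 126.5 kHz.
k=4: 150 kHz, 166 kHz.
Within [54 kHz, 149.5 kHz]: 71 kHz, 87 kHz, 110.5 kHz, 126.5 kHz.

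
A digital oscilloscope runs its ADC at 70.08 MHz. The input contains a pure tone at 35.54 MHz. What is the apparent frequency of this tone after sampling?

34.54 MHz

35.54 MHz > fs/2 = 35.04 MHz, folds to fs − 35.54 MHz = 34.54 MHz.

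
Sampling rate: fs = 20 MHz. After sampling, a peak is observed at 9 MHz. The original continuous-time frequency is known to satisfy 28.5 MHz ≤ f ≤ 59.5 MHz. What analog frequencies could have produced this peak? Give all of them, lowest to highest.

29 MHz, 31 MHz, 49 MHz, 51 MHz

Frequencies that alias to 9 MHz are k·fs ± 9 MHz for integer k ≥ 0.
k=0: 9 MHz.
k=1: 11 MHz, 29 MHz.
k=2: 31 MHz, 49 MHz.
k=3: 51 MHz, 69 MHz.
k=4: 71 MHz, 89 MHz.
Within [28.5 MHz, 59.5 MHz]: 29 MHz, 31 MHz, 49 MHz, 51 MHz.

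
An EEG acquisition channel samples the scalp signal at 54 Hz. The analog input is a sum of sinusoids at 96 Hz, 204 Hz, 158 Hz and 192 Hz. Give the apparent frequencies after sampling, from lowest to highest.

fs/2 = 27 Hz.
96 Hz mod fs = 42 Hz.
42 Hz > fs/2 = 27 Hz, folds to fs − 42 Hz = 12 Hz.
204 Hz mod fs = 42 Hz.
42 Hz > fs/2 = 27 Hz, folds to fs − 42 Hz = 12 Hz.
158 Hz mod fs = 50 Hz.
50 Hz > fs/2 = 27 Hz, folds to fs − 50 Hz = 4 Hz.
192 Hz mod fs = 30 Hz.
30 Hz > fs/2 = 27 Hz, folds to fs − 30 Hz = 24 Hz.
Distinct values: {4 Hz, 12 Hz, 24 Hz}.

4 Hz, 12 Hz, 24 Hz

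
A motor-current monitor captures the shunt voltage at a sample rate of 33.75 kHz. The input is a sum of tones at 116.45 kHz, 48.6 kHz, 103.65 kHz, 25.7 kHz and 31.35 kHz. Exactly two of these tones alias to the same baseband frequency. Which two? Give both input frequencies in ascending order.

fs/2 = 16.875 kHz.
116.45 kHz mod fs = 15.2 kHz.
15.2 kHz ≤ fs/2 = 16.875 kHz, appears at 15.2 kHz.
48.6 kHz mod fs = 14.85 kHz.
14.85 kHz ≤ fs/2 = 16.875 kHz, appears at 14.85 kHz.
103.65 kHz mod fs = 2.4 kHz.
2.4 kHz ≤ fs/2 = 16.875 kHz, appears at 2.4 kHz.
25.7 kHz > fs/2 = 16.875 kHz, folds to fs − 25.7 kHz = 8.05 kHz.
31.35 kHz > fs/2 = 16.875 kHz, folds to fs − 31.35 kHz = 2.4 kHz.
31.35 kHz and 103.65 kHz both map to 2.4 kHz.

31.35 kHz, 103.65 kHz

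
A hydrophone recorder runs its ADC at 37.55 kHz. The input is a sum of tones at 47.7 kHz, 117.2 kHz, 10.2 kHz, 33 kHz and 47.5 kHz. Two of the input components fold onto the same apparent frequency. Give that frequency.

fs/2 = 18.775 kHz.
47.7 kHz mod fs = 10.15 kHz.
10.15 kHz ≤ fs/2 = 18.775 kHz, appears at 10.15 kHz.
117.2 kHz mod fs = 4.55 kHz.
4.55 kHz ≤ fs/2 = 18.775 kHz, appears at 4.55 kHz.
10.2 kHz ≤ fs/2 = 18.775 kHz, passes unchanged.
33 kHz > fs/2 = 18.775 kHz, folds to fs − 33 kHz = 4.55 kHz.
47.5 kHz mod fs = 9.95 kHz.
9.95 kHz ≤ fs/2 = 18.775 kHz, appears at 9.95 kHz.
33 kHz and 117.2 kHz both map to 4.55 kHz.

4.55 kHz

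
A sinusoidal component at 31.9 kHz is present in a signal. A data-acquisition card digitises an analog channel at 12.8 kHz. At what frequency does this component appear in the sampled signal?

31.9 kHz mod fs = 6.3 kHz.
6.3 kHz ≤ fs/2 = 6.4 kHz, appears at 6.3 kHz.

6.3 kHz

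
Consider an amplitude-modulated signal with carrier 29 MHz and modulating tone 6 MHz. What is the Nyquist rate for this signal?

AM sidebands sit at fc ± fm = 23 MHz and 35 MHz.
Highest-frequency component: 35 MHz.
Nyquist rate = 2 × 35 MHz = 70 MHz.

70 MHz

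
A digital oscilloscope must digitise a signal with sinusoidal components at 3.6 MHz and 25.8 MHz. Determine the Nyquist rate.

51.6 MHz

Highest-frequency component: 25.8 MHz.
Nyquist rate = 2 × 25.8 MHz = 51.6 MHz.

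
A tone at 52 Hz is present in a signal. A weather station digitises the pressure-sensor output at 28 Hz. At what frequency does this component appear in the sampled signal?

4 Hz

52 Hz mod fs = 24 Hz.
24 Hz > fs/2 = 14 Hz, folds to fs − 24 Hz = 4 Hz.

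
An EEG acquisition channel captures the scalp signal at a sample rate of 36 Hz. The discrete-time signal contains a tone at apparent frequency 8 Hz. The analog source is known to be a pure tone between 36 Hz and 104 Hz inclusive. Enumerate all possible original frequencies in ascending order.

44 Hz, 64 Hz, 80 Hz, 100 Hz

Frequencies that alias to 8 Hz are k·fs ± 8 Hz for integer k ≥ 0.
k=0: 8 Hz.
k=1: 28 Hz, 44 Hz.
k=2: 64 Hz, 80 Hz.
k=3: 100 Hz, 116 Hz.
k=4: 136 Hz, 152 Hz.
Within [36 Hz, 104 Hz]: 44 Hz, 64 Hz, 80 Hz, 100 Hz.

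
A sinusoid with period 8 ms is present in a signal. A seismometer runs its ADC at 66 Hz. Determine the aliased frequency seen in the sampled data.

T = 8 ms → f = 1/T = 125 Hz.
125 Hz mod fs = 59 Hz.
59 Hz > fs/2 = 33 Hz, folds to fs − 59 Hz = 7 Hz.

7 Hz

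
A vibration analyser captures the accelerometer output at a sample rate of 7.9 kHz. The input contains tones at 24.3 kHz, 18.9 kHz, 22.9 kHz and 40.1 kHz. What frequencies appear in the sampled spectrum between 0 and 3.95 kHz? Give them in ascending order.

fs/2 = 3.95 kHz.
24.3 kHz mod fs = 0.6 kHz.
0.6 kHz ≤ fs/2 = 3.95 kHz, appears at 0.6 kHz.
18.9 kHz mod fs = 3.1 kHz.
3.1 kHz ≤ fs/2 = 3.95 kHz, appears at 3.1 kHz.
22.9 kHz mod fs = 7.1 kHz.
7.1 kHz > fs/2 = 3.95 kHz, folds to fs − 7.1 kHz = 0.8 kHz.
40.1 kHz mod fs = 0.6 kHz.
0.6 kHz ≤ fs/2 = 3.95 kHz, appears at 0.6 kHz.
Distinct values: {0.6 kHz, 0.8 kHz, 3.1 kHz}.

0.6 kHz, 0.8 kHz, 3.1 kHz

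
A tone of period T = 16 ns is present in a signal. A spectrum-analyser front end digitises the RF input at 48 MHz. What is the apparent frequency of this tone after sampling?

14.5 MHz

T = 16 ns → f = 1/T = 62.5 MHz.
62.5 MHz mod fs = 14.5 MHz.
14.5 MHz ≤ fs/2 = 24 MHz, appears at 14.5 MHz.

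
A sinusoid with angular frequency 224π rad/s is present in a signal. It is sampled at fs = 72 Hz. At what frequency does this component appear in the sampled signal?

32 Hz

ω = 224π rad/s → f = ω/(2π) = 112 Hz.
112 Hz mod fs = 40 Hz.
40 Hz > fs/2 = 36 Hz, folds to fs − 40 Hz = 32 Hz.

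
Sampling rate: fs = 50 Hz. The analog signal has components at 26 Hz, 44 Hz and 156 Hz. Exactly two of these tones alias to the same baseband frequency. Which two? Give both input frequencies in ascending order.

44 Hz, 156 Hz

fs/2 = 25 Hz.
26 Hz > fs/2 = 25 Hz, folds to fs − 26 Hz = 24 Hz.
44 Hz > fs/2 = 25 Hz, folds to fs − 44 Hz = 6 Hz.
156 Hz mod fs = 6 Hz.
6 Hz ≤ fs/2 = 25 Hz, appears at 6 Hz.
44 Hz and 156 Hz both map to 6 Hz.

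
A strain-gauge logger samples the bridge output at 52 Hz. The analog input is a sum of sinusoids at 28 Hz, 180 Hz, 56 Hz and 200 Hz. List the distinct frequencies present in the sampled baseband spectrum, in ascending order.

4 Hz, 8 Hz, 24 Hz

fs/2 = 26 Hz.
28 Hz > fs/2 = 26 Hz, folds to fs − 28 Hz = 24 Hz.
180 Hz mod fs = 24 Hz.
24 Hz ≤ fs/2 = 26 Hz, appears at 24 Hz.
56 Hz mod fs = 4 Hz.
4 Hz ≤ fs/2 = 26 Hz, appears at 4 Hz.
200 Hz mod fs = 44 Hz.
44 Hz > fs/2 = 26 Hz, folds to fs − 44 Hz = 8 Hz.
Distinct values: {4 Hz, 8 Hz, 24 Hz}.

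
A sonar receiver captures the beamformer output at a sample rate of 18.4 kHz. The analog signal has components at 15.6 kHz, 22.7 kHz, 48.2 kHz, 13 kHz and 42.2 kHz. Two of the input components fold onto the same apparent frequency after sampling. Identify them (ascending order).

13 kHz, 42.2 kHz

fs/2 = 9.2 kHz.
15.6 kHz > fs/2 = 9.2 kHz, folds to fs − 15.6 kHz = 2.8 kHz.
22.7 kHz mod fs = 4.3 kHz.
4.3 kHz ≤ fs/2 = 9.2 kHz, appears at 4.3 kHz.
48.2 kHz mod fs = 11.4 kHz.
11.4 kHz > fs/2 = 9.2 kHz, folds to fs − 11.4 kHz = 7 kHz.
13 kHz > fs/2 = 9.2 kHz, folds to fs − 13 kHz = 5.4 kHz.
42.2 kHz mod fs = 5.4 kHz.
5.4 kHz ≤ fs/2 = 9.2 kHz, appears at 5.4 kHz.
13 kHz and 42.2 kHz both map to 5.4 kHz.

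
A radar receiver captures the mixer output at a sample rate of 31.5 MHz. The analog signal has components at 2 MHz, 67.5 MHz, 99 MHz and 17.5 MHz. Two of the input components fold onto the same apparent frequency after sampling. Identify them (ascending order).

67.5 MHz, 99 MHz

fs/2 = 15.75 MHz.
2 MHz ≤ fs/2 = 15.75 MHz, passes unchanged.
67.5 MHz mod fs = 4.5 MHz.
4.5 MHz ≤ fs/2 = 15.75 MHz, appears at 4.5 MHz.
99 MHz mod fs = 4.5 MHz.
4.5 MHz ≤ fs/2 = 15.75 MHz, appears at 4.5 MHz.
17.5 MHz > fs/2 = 15.75 MHz, folds to fs − 17.5 MHz = 14 MHz.
67.5 MHz and 99 MHz both map to 4.5 MHz.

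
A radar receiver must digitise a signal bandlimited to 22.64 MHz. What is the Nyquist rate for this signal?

Nyquist rate = 2 × 22.64 MHz = 45.28 MHz.

45.28 MHz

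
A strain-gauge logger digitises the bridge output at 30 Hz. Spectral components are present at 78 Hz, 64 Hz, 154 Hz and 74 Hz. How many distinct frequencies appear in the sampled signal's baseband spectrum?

3

fs/2 = 15 Hz.
78 Hz mod fs = 18 Hz.
18 Hz > fs/2 = 15 Hz, folds to fs − 18 Hz = 12 Hz.
64 Hz mod fs = 4 Hz.
4 Hz ≤ fs/2 = 15 Hz, appears at 4 Hz.
154 Hz mod fs = 4 Hz.
4 Hz ≤ fs/2 = 15 Hz, appears at 4 Hz.
74 Hz mod fs = 14 Hz.
14 Hz ≤ fs/2 = 15 Hz, appears at 14 Hz.
Distinct values: {4 Hz, 12 Hz, 14 Hz} → 3.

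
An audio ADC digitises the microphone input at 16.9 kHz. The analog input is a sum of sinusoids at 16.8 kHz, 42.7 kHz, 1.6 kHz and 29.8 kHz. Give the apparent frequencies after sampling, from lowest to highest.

0.1 kHz, 1.6 kHz, 4 kHz, 8 kHz

fs/2 = 8.45 kHz.
16.8 kHz > fs/2 = 8.45 kHz, folds to fs − 16.8 kHz = 0.1 kHz.
42.7 kHz mod fs = 8.9 kHz.
8.9 kHz > fs/2 = 8.45 kHz, folds to fs − 8.9 kHz = 8 kHz.
1.6 kHz ≤ fs/2 = 8.45 kHz, passes unchanged.
29.8 kHz mod fs = 12.9 kHz.
12.9 kHz > fs/2 = 8.45 kHz, folds to fs − 12.9 kHz = 4 kHz.
Distinct values: {0.1 kHz, 1.6 kHz, 4 kHz, 8 kHz}.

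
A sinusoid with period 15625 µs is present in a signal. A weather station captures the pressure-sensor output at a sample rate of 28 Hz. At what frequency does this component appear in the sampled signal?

8 Hz

T = 15625 µs → f = 1/T = 64 Hz.
64 Hz mod fs = 8 Hz.
8 Hz ≤ fs/2 = 14 Hz, appears at 8 Hz.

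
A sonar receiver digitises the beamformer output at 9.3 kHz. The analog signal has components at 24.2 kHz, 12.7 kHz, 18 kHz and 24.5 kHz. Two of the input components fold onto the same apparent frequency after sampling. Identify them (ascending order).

12.7 kHz, 24.5 kHz

fs/2 = 4.65 kHz.
24.2 kHz mod fs = 5.6 kHz.
5.6 kHz > fs/2 = 4.65 kHz, folds to fs − 5.6 kHz = 3.7 kHz.
12.7 kHz mod fs = 3.4 kHz.
3.4 kHz ≤ fs/2 = 4.65 kHz, appears at 3.4 kHz.
18 kHz mod fs = 8.7 kHz.
8.7 kHz > fs/2 = 4.65 kHz, folds to fs − 8.7 kHz = 0.6 kHz.
24.5 kHz mod fs = 5.9 kHz.
5.9 kHz > fs/2 = 4.65 kHz, folds to fs − 5.9 kHz = 3.4 kHz.
12.7 kHz and 24.5 kHz both map to 3.4 kHz.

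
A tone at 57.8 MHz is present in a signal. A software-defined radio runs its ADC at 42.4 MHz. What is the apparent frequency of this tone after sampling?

15.4 MHz

57.8 MHz mod fs = 15.4 MHz.
15.4 MHz ≤ fs/2 = 21.2 MHz, appears at 15.4 MHz.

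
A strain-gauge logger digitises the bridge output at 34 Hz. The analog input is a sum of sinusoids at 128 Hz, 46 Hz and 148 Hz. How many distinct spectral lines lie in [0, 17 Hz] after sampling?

2

fs/2 = 17 Hz.
128 Hz mod fs = 26 Hz.
26 Hz > fs/2 = 17 Hz, folds to fs − 26 Hz = 8 Hz.
46 Hz mod fs = 12 Hz.
12 Hz ≤ fs/2 = 17 Hz, appears at 12 Hz.
148 Hz mod fs = 12 Hz.
12 Hz ≤ fs/2 = 17 Hz, appears at 12 Hz.
Distinct values: {8 Hz, 12 Hz} → 2.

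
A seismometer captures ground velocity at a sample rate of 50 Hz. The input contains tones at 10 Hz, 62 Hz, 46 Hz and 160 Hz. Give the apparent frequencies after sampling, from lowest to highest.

fs/2 = 25 Hz.
10 Hz ≤ fs/2 = 25 Hz, passes unchanged.
62 Hz mod fs = 12 Hz.
12 Hz ≤ fs/2 = 25 Hz, appears at 12 Hz.
46 Hz > fs/2 = 25 Hz, folds to fs − 46 Hz = 4 Hz.
160 Hz mod fs = 10 Hz.
10 Hz ≤ fs/2 = 25 Hz, appears at 10 Hz.
Distinct values: {4 Hz, 10 Hz, 12 Hz}.

4 Hz, 10 Hz, 12 Hz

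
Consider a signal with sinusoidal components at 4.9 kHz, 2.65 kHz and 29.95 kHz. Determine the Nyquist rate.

59.9 kHz

Highest-frequency component: 29.95 kHz.
Nyquist rate = 2 × 29.95 kHz = 59.9 kHz.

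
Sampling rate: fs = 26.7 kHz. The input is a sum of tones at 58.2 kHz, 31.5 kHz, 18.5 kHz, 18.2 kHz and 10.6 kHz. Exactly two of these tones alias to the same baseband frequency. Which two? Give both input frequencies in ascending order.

31.5 kHz, 58.2 kHz

fs/2 = 13.35 kHz.
58.2 kHz mod fs = 4.8 kHz.
4.8 kHz ≤ fs/2 = 13.35 kHz, appears at 4.8 kHz.
31.5 kHz mod fs = 4.8 kHz.
4.8 kHz ≤ fs/2 = 13.35 kHz, appears at 4.8 kHz.
18.5 kHz > fs/2 = 13.35 kHz, folds to fs − 18.5 kHz = 8.2 kHz.
18.2 kHz > fs/2 = 13.35 kHz, folds to fs − 18.2 kHz = 8.5 kHz.
10.6 kHz ≤ fs/2 = 13.35 kHz, passes unchanged.
31.5 kHz and 58.2 kHz both map to 4.8 kHz.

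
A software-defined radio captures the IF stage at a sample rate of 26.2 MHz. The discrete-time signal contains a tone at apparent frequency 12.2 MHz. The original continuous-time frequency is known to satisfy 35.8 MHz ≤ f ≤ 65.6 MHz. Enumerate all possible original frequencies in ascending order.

Frequencies that alias to 12.2 MHz are k·fs ± 12.2 MHz for integer k ≥ 0.
k=0: 12.2 MHz.
k=1: 14 MHz, 38.4 MHz.
k=2: 40.2 MHz, 64.6 MHz.
k=3: 66.4 MHz, 90.8 MHz.
Within [35.8 MHz, 65.6 MHz]: 38.4 MHz, 40.2 MHz, 64.6 MHz.

38.4 MHz, 40.2 MHz, 64.6 MHz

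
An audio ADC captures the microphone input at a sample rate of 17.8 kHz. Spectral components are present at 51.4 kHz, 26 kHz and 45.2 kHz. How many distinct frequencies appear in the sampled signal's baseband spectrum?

2

fs/2 = 8.9 kHz.
51.4 kHz mod fs = 15.8 kHz.
15.8 kHz > fs/2 = 8.9 kHz, folds to fs − 15.8 kHz = 2 kHz.
26 kHz mod fs = 8.2 kHz.
8.2 kHz ≤ fs/2 = 8.9 kHz, appears at 8.2 kHz.
45.2 kHz mod fs = 9.6 kHz.
9.6 kHz > fs/2 = 8.9 kHz, folds to fs − 9.6 kHz = 8.2 kHz.
Distinct values: {2 kHz, 8.2 kHz} → 2.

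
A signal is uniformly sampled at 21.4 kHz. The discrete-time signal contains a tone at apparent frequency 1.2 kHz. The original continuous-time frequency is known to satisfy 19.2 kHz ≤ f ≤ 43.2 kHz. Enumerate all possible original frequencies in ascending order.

20.2 kHz, 22.6 kHz, 41.6 kHz

Frequencies that alias to 1.2 kHz are k·fs ± 1.2 kHz for integer k ≥ 0.
k=0: 1.2 kHz.
k=1: 20.2 kHz, 22.6 kHz.
k=2: 41.6 kHz, 44 kHz.
k=3: 63 kHz, 65.4 kHz.
Within [19.2 kHz, 43.2 kHz]: 20.2 kHz, 22.6 kHz, 41.6 kHz.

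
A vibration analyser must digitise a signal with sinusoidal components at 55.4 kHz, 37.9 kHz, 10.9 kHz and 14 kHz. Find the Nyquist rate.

Highest-frequency component: 55.4 kHz.
Nyquist rate = 2 × 55.4 kHz = 110.8 kHz.

110.8 kHz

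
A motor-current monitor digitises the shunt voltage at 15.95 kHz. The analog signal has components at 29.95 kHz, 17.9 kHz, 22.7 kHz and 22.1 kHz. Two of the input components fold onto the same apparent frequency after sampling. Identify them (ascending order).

17.9 kHz, 29.95 kHz

fs/2 = 7.975 kHz.
29.95 kHz mod fs = 14 kHz.
14 kHz > fs/2 = 7.975 kHz, folds to fs − 14 kHz = 1.95 kHz.
17.9 kHz mod fs = 1.95 kHz.
1.95 kHz ≤ fs/2 = 7.975 kHz, appears at 1.95 kHz.
22.7 kHz mod fs = 6.75 kHz.
6.75 kHz ≤ fs/2 = 7.975 kHz, appears at 6.75 kHz.
22.1 kHz mod fs = 6.15 kHz.
6.15 kHz ≤ fs/2 = 7.975 kHz, appears at 6.15 kHz.
17.9 kHz and 29.95 kHz both map to 1.95 kHz.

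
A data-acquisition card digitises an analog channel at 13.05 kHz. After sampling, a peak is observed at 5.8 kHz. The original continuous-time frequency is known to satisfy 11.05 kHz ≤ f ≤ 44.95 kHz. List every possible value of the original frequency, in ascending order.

Frequencies that alias to 5.8 kHz are k·fs ± 5.8 kHz for integer k ≥ 0.
k=0: 5.8 kHz.
k=1: 7.25 kHz, 18.85 kHz.
k=2: 20.3 kHz, 31.9 kHz.
k=3: 33.35 kHz, 44.95 kHz.
k=4: 46.4 kHz, 58 kHz.
Within [11.05 kHz, 44.95 kHz]: 18.85 kHz, 20.3 kHz, 31.9 kHz, 33.35 kHz, 44.95 kHz.

18.85 kHz, 20.3 kHz, 31.9 kHz, 33.35 kHz, 44.95 kHz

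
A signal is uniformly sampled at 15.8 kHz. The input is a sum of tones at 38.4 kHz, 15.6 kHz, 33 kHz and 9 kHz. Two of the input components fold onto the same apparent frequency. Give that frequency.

6.8 kHz

fs/2 = 7.9 kHz.
38.4 kHz mod fs = 6.8 kHz.
6.8 kHz ≤ fs/2 = 7.9 kHz, appears at 6.8 kHz.
15.6 kHz > fs/2 = 7.9 kHz, folds to fs − 15.6 kHz = 0.2 kHz.
33 kHz mod fs = 1.4 kHz.
1.4 kHz ≤ fs/2 = 7.9 kHz, appears at 1.4 kHz.
9 kHz > fs/2 = 7.9 kHz, folds to fs − 9 kHz = 6.8 kHz.
9 kHz and 38.4 kHz both map to 6.8 kHz.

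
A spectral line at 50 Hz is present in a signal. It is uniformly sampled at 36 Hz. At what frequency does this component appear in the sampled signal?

50 Hz mod fs = 14 Hz.
14 Hz ≤ fs/2 = 18 Hz, appears at 14 Hz.

14 Hz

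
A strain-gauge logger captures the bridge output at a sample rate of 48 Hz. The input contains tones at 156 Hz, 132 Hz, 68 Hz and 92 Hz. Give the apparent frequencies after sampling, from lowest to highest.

4 Hz, 12 Hz, 20 Hz

fs/2 = 24 Hz.
156 Hz mod fs = 12 Hz.
12 Hz ≤ fs/2 = 24 Hz, appears at 12 Hz.
132 Hz mod fs = 36 Hz.
36 Hz > fs/2 = 24 Hz, folds to fs − 36 Hz = 12 Hz.
68 Hz mod fs = 20 Hz.
20 Hz ≤ fs/2 = 24 Hz, appears at 20 Hz.
92 Hz mod fs = 44 Hz.
44 Hz > fs/2 = 24 Hz, folds to fs − 44 Hz = 4 Hz.
Distinct values: {4 Hz, 12 Hz, 20 Hz}.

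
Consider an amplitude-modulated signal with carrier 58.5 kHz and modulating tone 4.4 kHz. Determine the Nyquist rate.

125.8 kHz

AM sidebands sit at fc ± fm = 54.1 kHz and 62.9 kHz.
Highest-frequency component: 62.9 kHz.
Nyquist rate = 2 × 62.9 kHz = 125.8 kHz.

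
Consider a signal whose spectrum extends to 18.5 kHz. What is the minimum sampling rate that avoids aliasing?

Nyquist rate = 2 × 18.5 kHz = 37 kHz.

37 kHz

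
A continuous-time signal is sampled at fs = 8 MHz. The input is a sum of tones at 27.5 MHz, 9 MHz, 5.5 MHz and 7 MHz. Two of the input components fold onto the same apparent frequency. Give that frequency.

1 MHz

fs/2 = 4 MHz.
27.5 MHz mod fs = 3.5 MHz.
3.5 MHz ≤ fs/2 = 4 MHz, appears at 3.5 MHz.
9 MHz mod fs = 1 MHz.
1 MHz ≤ fs/2 = 4 MHz, appears at 1 MHz.
5.5 MHz > fs/2 = 4 MHz, folds to fs − 5.5 MHz = 2.5 MHz.
7 MHz > fs/2 = 4 MHz, folds to fs − 7 MHz = 1 MHz.
7 MHz and 9 MHz both map to 1 MHz.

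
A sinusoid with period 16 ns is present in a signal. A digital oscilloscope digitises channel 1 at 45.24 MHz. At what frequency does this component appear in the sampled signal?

T = 16 ns → f = 1/T = 62.5 MHz.
62.5 MHz mod fs = 17.26 MHz.
17.26 MHz ≤ fs/2 = 22.62 MHz, appears at 17.26 MHz.

17.26 MHz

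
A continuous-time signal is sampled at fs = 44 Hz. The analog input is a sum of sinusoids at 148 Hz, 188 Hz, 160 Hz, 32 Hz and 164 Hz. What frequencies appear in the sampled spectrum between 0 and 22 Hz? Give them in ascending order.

fs/2 = 22 Hz.
148 Hz mod fs = 16 Hz.
16 Hz ≤ fs/2 = 22 Hz, appears at 16 Hz.
188 Hz mod fs = 12 Hz.
12 Hz ≤ fs/2 = 22 Hz, appears at 12 Hz.
160 Hz mod fs = 28 Hz.
28 Hz > fs/2 = 22 Hz, folds to fs − 28 Hz = 16 Hz.
32 Hz > fs/2 = 22 Hz, folds to fs − 32 Hz = 12 Hz.
164 Hz mod fs = 32 Hz.
32 Hz > fs/2 = 22 Hz, folds to fs − 32 Hz = 12 Hz.
Distinct values: {12 Hz, 16 Hz}.

12 Hz, 16 Hz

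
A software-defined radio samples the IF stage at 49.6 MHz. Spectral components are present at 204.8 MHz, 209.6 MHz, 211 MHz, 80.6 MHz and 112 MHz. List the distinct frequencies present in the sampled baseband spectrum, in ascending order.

6.4 MHz, 11.2 MHz, 12.6 MHz, 12.8 MHz, 18.6 MHz

fs/2 = 24.8 MHz.
204.8 MHz mod fs = 6.4 MHz.
6.4 MHz ≤ fs/2 = 24.8 MHz, appears at 6.4 MHz.
209.6 MHz mod fs = 11.2 MHz.
11.2 MHz ≤ fs/2 = 24.8 MHz, appears at 11.2 MHz.
211 MHz mod fs = 12.6 MHz.
12.6 MHz ≤ fs/2 = 24.8 MHz, appears at 12.6 MHz.
80.6 MHz mod fs = 31 MHz.
31 MHz > fs/2 = 24.8 MHz, folds to fs − 31 MHz = 18.6 MHz.
112 MHz mod fs = 12.8 MHz.
12.8 MHz ≤ fs/2 = 24.8 MHz, appears at 12.8 MHz.
Distinct values: {6.4 MHz, 11.2 MHz, 12.6 MHz, 12.8 MHz, 18.6 MHz}.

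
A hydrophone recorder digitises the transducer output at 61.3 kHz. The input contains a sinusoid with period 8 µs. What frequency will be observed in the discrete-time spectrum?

T = 8 µs → f = 1/T = 125 kHz.
125 kHz mod fs = 2.4 kHz.
2.4 kHz ≤ fs/2 = 30.65 kHz, appears at 2.4 kHz.

2.4 kHz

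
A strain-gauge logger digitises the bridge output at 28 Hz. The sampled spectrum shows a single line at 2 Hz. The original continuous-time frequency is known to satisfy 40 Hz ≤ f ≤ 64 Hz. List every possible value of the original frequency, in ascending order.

54 Hz, 58 Hz

Frequencies that alias to 2 Hz are k·fs ± 2 Hz for integer k ≥ 0.
k=0: 2 Hz.
k=1: 26 Hz, 30 Hz.
k=2: 54 Hz, 58 Hz.
k=3: 82 Hz, 86 Hz.
Within [40 Hz, 64 Hz]: 54 Hz, 58 Hz.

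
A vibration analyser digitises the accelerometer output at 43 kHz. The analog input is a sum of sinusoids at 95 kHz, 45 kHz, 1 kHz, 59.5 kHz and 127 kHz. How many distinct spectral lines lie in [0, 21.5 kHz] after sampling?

fs/2 = 21.5 kHz.
95 kHz mod fs = 9 kHz.
9 kHz ≤ fs/2 = 21.5 kHz, appears at 9 kHz.
45 kHz mod fs = 2 kHz.
2 kHz ≤ fs/2 = 21.5 kHz, appears at 2 kHz.
1 kHz ≤ fs/2 = 21.5 kHz, passes unchanged.
59.5 kHz mod fs = 16.5 kHz.
16.5 kHz ≤ fs/2 = 21.5 kHz, appears at 16.5 kHz.
127 kHz mod fs = 41 kHz.
41 kHz > fs/2 = 21.5 kHz, folds to fs − 41 kHz = 2 kHz.
Distinct values: {1 kHz, 2 kHz, 9 kHz, 16.5 kHz} → 4.

4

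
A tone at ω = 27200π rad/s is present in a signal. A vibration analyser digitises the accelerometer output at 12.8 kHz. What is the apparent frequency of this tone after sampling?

ω = 27200π rad/s → f = ω/(2π) = 13600 Hz = 13.6 kHz.
13.6 kHz mod fs = 0.8 kHz.
0.8 kHz ≤ fs/2 = 6.4 kHz, appears at 0.8 kHz.

0.8 kHz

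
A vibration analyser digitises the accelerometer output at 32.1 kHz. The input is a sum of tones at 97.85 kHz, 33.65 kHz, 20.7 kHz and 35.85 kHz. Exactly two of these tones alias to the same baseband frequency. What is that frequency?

1.55 kHz

fs/2 = 16.05 kHz.
97.85 kHz mod fs = 1.55 kHz.
1.55 kHz ≤ fs/2 = 16.05 kHz, appears at 1.55 kHz.
33.65 kHz mod fs = 1.55 kHz.
1.55 kHz ≤ fs/2 = 16.05 kHz, appears at 1.55 kHz.
20.7 kHz > fs/2 = 16.05 kHz, folds to fs − 20.7 kHz = 11.4 kHz.
35.85 kHz mod fs = 3.75 kHz.
3.75 kHz ≤ fs/2 = 16.05 kHz, appears at 3.75 kHz.
33.65 kHz and 97.85 kHz both map to 1.55 kHz.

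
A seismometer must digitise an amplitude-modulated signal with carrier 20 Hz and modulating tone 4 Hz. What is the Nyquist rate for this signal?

AM sidebands sit at fc ± fm = 16 Hz and 24 Hz.
Highest-frequency component: 24 Hz.
Nyquist rate = 2 × 24 Hz = 48 Hz.

48 Hz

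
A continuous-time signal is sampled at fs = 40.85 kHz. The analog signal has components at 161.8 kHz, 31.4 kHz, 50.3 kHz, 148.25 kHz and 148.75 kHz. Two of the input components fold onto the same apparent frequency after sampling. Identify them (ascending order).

31.4 kHz, 50.3 kHz

fs/2 = 20.425 kHz.
161.8 kHz mod fs = 39.25 kHz.
39.25 kHz > fs/2 = 20.425 kHz, folds to fs − 39.25 kHz = 1.6 kHz.
31.4 kHz > fs/2 = 20.425 kHz, folds to fs − 31.4 kHz = 9.45 kHz.
50.3 kHz mod fs = 9.45 kHz.
9.45 kHz ≤ fs/2 = 20.425 kHz, appears at 9.45 kHz.
148.25 kHz mod fs = 25.7 kHz.
25.7 kHz > fs/2 = 20.425 kHz, folds to fs − 25.7 kHz = 15.15 kHz.
148.75 kHz mod fs = 26.2 kHz.
26.2 kHz > fs/2 = 20.425 kHz, folds to fs − 26.2 kHz = 14.65 kHz.
31.4 kHz and 50.3 kHz both map to 9.45 kHz.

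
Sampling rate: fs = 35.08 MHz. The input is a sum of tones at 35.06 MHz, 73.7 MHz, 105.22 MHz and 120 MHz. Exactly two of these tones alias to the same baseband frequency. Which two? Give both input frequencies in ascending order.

35.06 MHz, 105.22 MHz

fs/2 = 17.54 MHz.
35.06 MHz > fs/2 = 17.54 MHz, folds to fs − 35.06 MHz = 0.02 MHz.
73.7 MHz mod fs = 3.54 MHz.
3.54 MHz ≤ fs/2 = 17.54 MHz, appears at 3.54 MHz.
105.22 MHz mod fs = 35.06 MHz.
35.06 MHz > fs/2 = 17.54 MHz, folds to fs − 35.06 MHz = 0.02 MHz.
120 MHz mod fs = 14.76 MHz.
14.76 MHz ≤ fs/2 = 17.54 MHz, appears at 14.76 MHz.
35.06 MHz and 105.22 MHz both map to 0.02 MHz.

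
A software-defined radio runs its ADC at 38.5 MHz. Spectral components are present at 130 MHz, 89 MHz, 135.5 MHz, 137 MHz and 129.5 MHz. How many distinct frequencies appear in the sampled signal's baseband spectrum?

fs/2 = 19.25 MHz.
130 MHz mod fs = 14.5 MHz.
14.5 MHz ≤ fs/2 = 19.25 MHz, appears at 14.5 MHz.
89 MHz mod fs = 12 MHz.
12 MHz ≤ fs/2 = 19.25 MHz, appears at 12 MHz.
135.5 MHz mod fs = 20 MHz.
20 MHz > fs/2 = 19.25 MHz, folds to fs − 20 MHz = 18.5 MHz.
137 MHz mod fs = 21.5 MHz.
21.5 MHz > fs/2 = 19.25 MHz, folds to fs − 21.5 MHz = 17 MHz.
129.5 MHz mod fs = 14 MHz.
14 MHz ≤ fs/2 = 19.25 MHz, appears at 14 MHz.
Distinct values: {12 MHz, 14 MHz, 14.5 MHz, 17 MHz, 18.5 MHz} → 5.

5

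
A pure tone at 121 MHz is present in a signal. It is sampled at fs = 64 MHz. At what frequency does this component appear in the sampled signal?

7 MHz

121 MHz mod fs = 57 MHz.
57 MHz > fs/2 = 32 MHz, folds to fs − 57 MHz = 7 MHz.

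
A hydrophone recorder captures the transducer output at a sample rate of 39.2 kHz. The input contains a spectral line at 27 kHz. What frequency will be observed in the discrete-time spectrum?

27 kHz > fs/2 = 19.6 kHz, folds to fs − 27 kHz = 12.2 kHz.

12.2 kHz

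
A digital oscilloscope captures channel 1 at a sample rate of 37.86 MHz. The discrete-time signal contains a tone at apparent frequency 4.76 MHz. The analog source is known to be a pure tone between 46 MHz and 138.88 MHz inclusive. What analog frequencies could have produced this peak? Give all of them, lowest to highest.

Frequencies that alias to 4.76 MHz are k·fs ± 4.76 MHz for integer k ≥ 0.
k=0: 4.76 MHz.
k=1: 33.1 MHz, 42.62 MHz.
k=2: 70.96 MHz, 80.48 MHz.
k=3: 108.82 MHz, 118.34 MHz.
k=4: 146.68 MHz, 156.2 MHz.
Within [46 MHz, 138.88 MHz]: 70.96 MHz, 80.48 MHz, 108.82 MHz, 118.34 MHz.

70.96 MHz, 80.48 MHz, 108.82 MHz, 118.34 MHz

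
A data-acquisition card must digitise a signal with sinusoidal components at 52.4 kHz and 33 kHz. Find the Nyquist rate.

104.8 kHz

Highest-frequency component: 52.4 kHz.
Nyquist rate = 2 × 52.4 kHz = 104.8 kHz.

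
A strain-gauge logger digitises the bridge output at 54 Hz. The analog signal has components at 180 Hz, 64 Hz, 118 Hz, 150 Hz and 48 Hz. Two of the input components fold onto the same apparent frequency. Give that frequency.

fs/2 = 27 Hz.
180 Hz mod fs = 18 Hz.
18 Hz ≤ fs/2 = 27 Hz, appears at 18 Hz.
64 Hz mod fs = 10 Hz.
10 Hz ≤ fs/2 = 27 Hz, appears at 10 Hz.
118 Hz mod fs = 10 Hz.
10 Hz ≤ fs/2 = 27 Hz, appears at 10 Hz.
150 Hz mod fs = 42 Hz.
42 Hz > fs/2 = 27 Hz, folds to fs − 42 Hz = 12 Hz.
48 Hz > fs/2 = 27 Hz, folds to fs − 48 Hz = 6 Hz.
64 Hz and 118 Hz both map to 10 Hz.

10 Hz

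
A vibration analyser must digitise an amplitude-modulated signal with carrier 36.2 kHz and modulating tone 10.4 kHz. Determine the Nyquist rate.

AM sidebands sit at fc ± fm = 25.8 kHz and 46.6 kHz.
Highest-frequency component: 46.6 kHz.
Nyquist rate = 2 × 46.6 kHz = 93.2 kHz.

93.2 kHz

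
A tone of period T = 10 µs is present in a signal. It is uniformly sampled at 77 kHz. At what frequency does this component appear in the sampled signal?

T = 10 µs → f = 1/T = 100 kHz.
100 kHz mod fs = 23 kHz.
23 kHz ≤ fs/2 = 38.5 kHz, appears at 23 kHz.

23 kHz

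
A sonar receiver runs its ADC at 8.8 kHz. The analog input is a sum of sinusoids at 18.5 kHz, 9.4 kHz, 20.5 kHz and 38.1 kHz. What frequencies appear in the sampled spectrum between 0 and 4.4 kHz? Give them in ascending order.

fs/2 = 4.4 kHz.
18.5 kHz mod fs = 0.9 kHz.
0.9 kHz ≤ fs/2 = 4.4 kHz, appears at 0.9 kHz.
9.4 kHz mod fs = 0.6 kHz.
0.6 kHz ≤ fs/2 = 4.4 kHz, appears at 0.6 kHz.
20.5 kHz mod fs = 2.9 kHz.
2.9 kHz ≤ fs/2 = 4.4 kHz, appears at 2.9 kHz.
38.1 kHz mod fs = 2.9 kHz.
2.9 kHz ≤ fs/2 = 4.4 kHz, appears at 2.9 kHz.
Distinct values: {0.6 kHz, 0.9 kHz, 2.9 kHz}.

0.6 kHz, 0.9 kHz, 2.9 kHz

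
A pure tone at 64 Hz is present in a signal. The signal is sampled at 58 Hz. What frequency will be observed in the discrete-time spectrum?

64 Hz mod fs = 6 Hz.
6 Hz ≤ fs/2 = 29 Hz, appears at 6 Hz.

6 Hz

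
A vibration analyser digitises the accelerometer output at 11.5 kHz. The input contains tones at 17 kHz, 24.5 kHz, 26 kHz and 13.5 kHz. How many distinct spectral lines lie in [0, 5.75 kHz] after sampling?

fs/2 = 5.75 kHz.
17 kHz mod fs = 5.5 kHz.
5.5 kHz ≤ fs/2 = 5.75 kHz, appears at 5.5 kHz.
24.5 kHz mod fs = 1.5 kHz.
1.5 kHz ≤ fs/2 = 5.75 kHz, appears at 1.5 kHz.
26 kHz mod fs = 3 kHz.
3 kHz ≤ fs/2 = 5.75 kHz, appears at 3 kHz.
13.5 kHz mod fs = 2 kHz.
2 kHz ≤ fs/2 = 5.75 kHz, appears at 2 kHz.
Distinct values: {1.5 kHz, 2 kHz, 3 kHz, 5.5 kHz} → 4.

4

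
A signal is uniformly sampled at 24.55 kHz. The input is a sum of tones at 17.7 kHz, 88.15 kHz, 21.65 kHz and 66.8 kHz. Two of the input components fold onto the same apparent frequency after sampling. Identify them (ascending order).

17.7 kHz, 66.8 kHz

fs/2 = 12.275 kHz.
17.7 kHz > fs/2 = 12.275 kHz, folds to fs − 17.7 kHz = 6.85 kHz.
88.15 kHz mod fs = 14.5 kHz.
14.5 kHz > fs/2 = 12.275 kHz, folds to fs − 14.5 kHz = 10.05 kHz.
21.65 kHz > fs/2 = 12.275 kHz, folds to fs − 21.65 kHz = 2.9 kHz.
66.8 kHz mod fs = 17.7 kHz.
17.7 kHz > fs/2 = 12.275 kHz, folds to fs − 17.7 kHz = 6.85 kHz.
17.7 kHz and 66.8 kHz both map to 6.85 kHz.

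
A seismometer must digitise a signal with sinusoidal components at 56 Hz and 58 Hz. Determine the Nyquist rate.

116 Hz

Highest-frequency component: 58 Hz.
Nyquist rate = 2 × 58 Hz = 116 Hz.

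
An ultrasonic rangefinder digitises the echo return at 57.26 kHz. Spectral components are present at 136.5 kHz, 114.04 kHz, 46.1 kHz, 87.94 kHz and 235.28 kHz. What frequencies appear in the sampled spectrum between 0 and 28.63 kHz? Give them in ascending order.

fs/2 = 28.63 kHz.
136.5 kHz mod fs = 21.98 kHz.
21.98 kHz ≤ fs/2 = 28.63 kHz, appears at 21.98 kHz.
114.04 kHz mod fs = 56.78 kHz.
56.78 kHz > fs/2 = 28.63 kHz, folds to fs − 56.78 kHz = 0.48 kHz.
46.1 kHz > fs/2 = 28.63 kHz, folds to fs − 46.1 kHz = 11.16 kHz.
87.94 kHz mod fs = 30.68 kHz.
30.68 kHz > fs/2 = 28.63 kHz, folds to fs − 30.68 kHz = 26.58 kHz.
235.28 kHz mod fs = 6.24 kHz.
6.24 kHz ≤ fs/2 = 28.63 kHz, appears at 6.24 kHz.
Distinct values: {0.48 kHz, 6.24 kHz, 11.16 kHz, 21.98 kHz, 26.58 kHz}.

0.48 kHz, 6.24 kHz, 11.16 kHz, 21.98 kHz, 26.58 kHz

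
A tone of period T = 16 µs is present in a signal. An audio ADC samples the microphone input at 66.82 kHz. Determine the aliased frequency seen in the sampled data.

4.32 kHz

T = 16 µs → f = 1/T = 62.5 kHz.
62.5 kHz > fs/2 = 33.41 kHz, folds to fs − 62.5 kHz = 4.32 kHz.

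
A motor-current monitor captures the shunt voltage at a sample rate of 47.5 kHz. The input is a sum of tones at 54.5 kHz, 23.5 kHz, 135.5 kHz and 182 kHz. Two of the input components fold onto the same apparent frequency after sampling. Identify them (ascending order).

fs/2 = 23.75 kHz.
54.5 kHz mod fs = 7 kHz.
7 kHz ≤ fs/2 = 23.75 kHz, appears at 7 kHz.
23.5 kHz ≤ fs/2 = 23.75 kHz, passes unchanged.
135.5 kHz mod fs = 40.5 kHz.
40.5 kHz > fs/2 = 23.75 kHz, folds to fs − 40.5 kHz = 7 kHz.
182 kHz mod fs = 39.5 kHz.
39.5 kHz > fs/2 = 23.75 kHz, folds to fs − 39.5 kHz = 8 kHz.
54.5 kHz and 135.5 kHz both map to 7 kHz.

54.5 kHz, 135.5 kHz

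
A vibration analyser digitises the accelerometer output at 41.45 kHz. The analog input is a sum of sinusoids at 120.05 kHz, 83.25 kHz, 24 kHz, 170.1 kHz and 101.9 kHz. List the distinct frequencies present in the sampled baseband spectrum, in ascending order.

0.35 kHz, 4.3 kHz, 17.45 kHz, 19 kHz

fs/2 = 20.725 kHz.
120.05 kHz mod fs = 37.15 kHz.
37.15 kHz > fs/2 = 20.725 kHz, folds to fs − 37.15 kHz = 4.3 kHz.
83.25 kHz mod fs = 0.35 kHz.
0.35 kHz ≤ fs/2 = 20.725 kHz, appears at 0.35 kHz.
24 kHz > fs/2 = 20.725 kHz, folds to fs − 24 kHz = 17.45 kHz.
170.1 kHz mod fs = 4.3 kHz.
4.3 kHz ≤ fs/2 = 20.725 kHz, appears at 4.3 kHz.
101.9 kHz mod fs = 19 kHz.
19 kHz ≤ fs/2 = 20.725 kHz, appears at 19 kHz.
Distinct values: {0.35 kHz, 4.3 kHz, 17.45 kHz, 19 kHz}.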